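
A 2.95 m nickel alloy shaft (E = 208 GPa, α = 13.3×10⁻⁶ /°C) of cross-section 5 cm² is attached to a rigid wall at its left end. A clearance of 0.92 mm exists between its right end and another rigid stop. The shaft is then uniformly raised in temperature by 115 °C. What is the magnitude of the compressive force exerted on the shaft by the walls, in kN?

P ≈ 127 kN

Free thermal elongation = αΔT L = 13.3×10⁻⁶ × 115 × 2950 = 4.512 mm.
The gap closes (δ_free > 0.92 mm) and the wall then resists a further 4.512 − 0.92 = 3.592 mm of expansion.
So σ = E(δ_free − g)/L = 208×10³ × 3.592/2950 = 253.3 MPa.
Force on the wall = σA = 253.3 × 500 mm² = 126.6 kN.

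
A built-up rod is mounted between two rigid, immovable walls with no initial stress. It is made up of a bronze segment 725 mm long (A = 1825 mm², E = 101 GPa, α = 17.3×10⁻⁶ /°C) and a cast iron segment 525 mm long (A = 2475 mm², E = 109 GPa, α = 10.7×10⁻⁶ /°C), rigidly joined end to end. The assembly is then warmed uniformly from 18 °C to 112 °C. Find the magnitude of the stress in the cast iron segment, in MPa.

With the walls removed the bar would change length by δ_free = Σ αᵢΔT Lᵢ = 17.3×10⁻⁶×94×725 + 10.7×10⁻⁶×94×525 = 1.707 mm.
Since the ends are fixed, an axial force P builds up, equal in every segment, with P · Σ Lᵢ/(AᵢEᵢ) = δ_free.
Σ Lᵢ/(AᵢEᵢ) = 725/(1825×101×10³) + 525/(2475×109×10³) = 5.879×10⁻⁶ mm/N.
So P = 1.707 / 5.879×10⁻⁶ = 290.3 kN, compressive.
σ_{cast iron} = P / A = 290300 / 2475 = 117.3 MPa.

σ ≈ 117 MPa (compressive)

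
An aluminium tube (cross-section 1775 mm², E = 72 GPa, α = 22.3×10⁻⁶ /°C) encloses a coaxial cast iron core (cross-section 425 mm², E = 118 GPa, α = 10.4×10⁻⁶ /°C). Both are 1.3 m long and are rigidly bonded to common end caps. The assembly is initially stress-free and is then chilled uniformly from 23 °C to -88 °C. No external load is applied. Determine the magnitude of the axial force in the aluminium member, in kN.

P ≈ 47.6 kN (tensile in the aluminium)

Equilibrium of a rigid end plate with no external load gives equal and opposite internal forces ±P in the two members. Since α_{aluminium} > α_{cast iron}, cooling drives the aluminium into tension and the cast iron into compression.
Compatibility of the two members (thermal + elastic change equal): (α₁ − α₂)ΔT = P·[1/(A₁E₁) + 1/(A₂E₂)].
|α₁ − α₂|·ΔT = 11.9×10⁻⁶ × 111 = 0.001321.
1/(A₁E₁) + 1/(A₂E₂) = 1/(1775×72×10³) + 1/(425×118×10³) = 2.776×10⁻⁸ N⁻¹.
So P = 0.001321 / 2.776×10⁻⁸ = 47.57 kN.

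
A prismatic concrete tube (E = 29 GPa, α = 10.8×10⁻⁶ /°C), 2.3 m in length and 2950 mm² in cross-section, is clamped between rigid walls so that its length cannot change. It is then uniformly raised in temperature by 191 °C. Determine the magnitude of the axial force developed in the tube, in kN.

The ends cannot move, so σ = EαΔT = 29×10³ × 10.8×10⁻⁶ × 191 = 59.82 MPa.
P = AEαΔT = 2950 × 29×10³ × 10.8×10⁻⁶ × 191 = 176.5 kN (compressive).

P ≈ 176 kN (compressive)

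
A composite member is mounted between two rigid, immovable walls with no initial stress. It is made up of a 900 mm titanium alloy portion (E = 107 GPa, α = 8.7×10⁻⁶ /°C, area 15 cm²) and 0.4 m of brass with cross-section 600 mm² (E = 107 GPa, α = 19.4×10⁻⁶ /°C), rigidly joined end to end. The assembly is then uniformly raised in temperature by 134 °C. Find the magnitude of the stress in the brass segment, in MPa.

Free thermal expansion of the whole bar: Σ αᵢΔT Lᵢ = 8.7×10⁻⁶×134×900 + 19.4×10⁻⁶×134×400 = 2.089 mm.
The walls prevent any net length change, so an axial force P (same in every segment) develops. Compatibility: P · Σ Lᵢ/(AᵢEᵢ) = δ_free.
Σ Lᵢ/(AᵢEᵢ) = 900/(1500×107×10³) + 400/(600×107×10³) = 1.184×10⁻⁵ mm/N.
Hence P = δ_free / Σ(L/AE) = 2.089/1.184×10⁻⁵ = 176.5 kN (compressive).
σ_{brass} = P / A = 176500 / 600 = 294.1 MPa.

σ ≈ 294 MPa (compressive)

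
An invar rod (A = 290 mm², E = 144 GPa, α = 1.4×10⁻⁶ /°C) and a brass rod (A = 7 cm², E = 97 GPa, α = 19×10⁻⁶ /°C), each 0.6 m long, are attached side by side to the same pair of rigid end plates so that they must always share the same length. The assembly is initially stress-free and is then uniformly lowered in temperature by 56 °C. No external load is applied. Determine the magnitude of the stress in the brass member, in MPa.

Both members must finish at the same length. With the larger α, the brass tends to over-contract; the plates restrain it, putting the brass in tension and the invar in compression. With no external load the two internal forces are equal and opposite, magnitude P.
Compatibility of the two members (thermal + elastic change equal): (α₁ − α₂)ΔT = P·[1/(A₁E₁) + 1/(A₂E₂)].
|α₁ − α₂|·ΔT = 17.6×10⁻⁶ × 56 = 0.0009856.
1/(A₁E₁) + 1/(A₂E₂) = 1/(290×144×10³) + 1/(700×97×10³) = 3.867×10⁻⁸ N⁻¹.
P = 0.0009856 / 3.867×10⁻⁸ = 25480 N = 25.48 kN.
σ_{brass} = P/A₂ = 25480/700 = 36.41 MPa, tensile.

σ ≈ 36.4 MPa (tensile)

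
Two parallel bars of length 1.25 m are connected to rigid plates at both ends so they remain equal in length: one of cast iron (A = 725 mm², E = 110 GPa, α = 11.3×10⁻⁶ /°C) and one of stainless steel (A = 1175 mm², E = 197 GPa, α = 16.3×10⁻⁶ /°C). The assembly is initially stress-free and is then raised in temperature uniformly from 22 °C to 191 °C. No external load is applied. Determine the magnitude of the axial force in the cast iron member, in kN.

P ≈ 50.1 kN (tensile in the cast iron)

Both members must finish at the same length. With the larger α, the stainless steel tends to over-expand; the plates restrain it, putting the stainless steel in compression and the cast iron in tension. With no external load the two internal forces are equal and opposite, magnitude P.
Setting the final lengths equal and cancelling L: (α₁ − α₂)ΔT = P/(A₁E₁) + P/(A₂E₂).
|α₁ − α₂|·ΔT = 5×10⁻⁶ × 169 = 0.000845.
1/(A₁E₁) + 1/(A₂E₂) = 1/(725×110×10³) + 1/(1175×197×10³) = 1.686×10⁻⁸ N⁻¹.
So P = 0.000845 / 1.686×10⁻⁸ = 50.12 kN.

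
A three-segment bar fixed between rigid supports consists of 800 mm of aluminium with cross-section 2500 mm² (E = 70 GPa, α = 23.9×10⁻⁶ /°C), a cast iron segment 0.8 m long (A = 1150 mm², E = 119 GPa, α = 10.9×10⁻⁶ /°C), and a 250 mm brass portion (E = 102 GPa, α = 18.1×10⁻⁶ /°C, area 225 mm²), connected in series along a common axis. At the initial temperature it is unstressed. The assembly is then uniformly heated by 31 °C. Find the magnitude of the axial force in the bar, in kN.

If the supports were absent, the total length change would be Σ αᵢΔT Lᵢ = 23.9×10⁻⁶×31×800 + 10.9×10⁻⁶×31×800 + 18.1×10⁻⁶×31×250 = 1.003 mm.
The walls prevent any net length change, so an axial force P (same in every segment) develops. Compatibility: P · Σ Lᵢ/(AᵢEᵢ) = δ_free.
Σ Lᵢ/(AᵢEᵢ) = 800/(2500×70×10³) + 800/(1150×119×10³) + 250/(225×102×10³) = 2.131×10⁻⁵ mm/N.
So P = 1.003 / 2.131×10⁻⁵ = 47.08 kN, compressive.

P ≈ 47.1 kN (compressive)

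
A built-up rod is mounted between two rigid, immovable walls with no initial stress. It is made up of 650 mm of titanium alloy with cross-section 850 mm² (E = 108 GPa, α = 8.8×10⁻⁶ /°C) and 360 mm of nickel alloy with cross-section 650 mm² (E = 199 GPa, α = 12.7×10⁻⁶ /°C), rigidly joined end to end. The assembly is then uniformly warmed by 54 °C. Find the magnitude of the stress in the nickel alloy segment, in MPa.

σ ≈ 86.7 MPa (compressive)

If the supports were absent, the total length change would be Σ αᵢΔT Lᵢ = 8.8×10⁻⁶×54×650 + 12.7×10⁻⁶×54×360 = 0.5558 mm.
The rigid supports impose zero overall length change; the single axial force P common to all segments must satisfy P Σ Lᵢ/(AᵢEᵢ) = δ_free.
The series flexibility is Σ Lᵢ/(AᵢEᵢ) = 650/(850×108×10³) + 360/(650×199×10³) = 9.864×10⁻⁶ mm/N.
P = 0.5558 / 9.864×10⁻⁶ = 56340 N = 56.34 kN, compressive.
σ_{nickel alloy} = P / A = 56340 / 650 = 86.68 MPa.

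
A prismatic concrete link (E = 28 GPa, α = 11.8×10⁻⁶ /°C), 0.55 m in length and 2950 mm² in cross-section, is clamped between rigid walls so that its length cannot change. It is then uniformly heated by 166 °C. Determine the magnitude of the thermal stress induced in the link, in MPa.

σ ≈ 54.8 MPa (compressive)

The supports are rigid, so the total axial strain is zero. The restrained thermal strain is ε = αΔT = 11.8×10⁻⁶ × 166 = 1958.8×10⁻⁶.
Hence σ = E·αΔT = 28×10³ × 1958.8×10⁻⁶ = 54.85 MPa, compressive.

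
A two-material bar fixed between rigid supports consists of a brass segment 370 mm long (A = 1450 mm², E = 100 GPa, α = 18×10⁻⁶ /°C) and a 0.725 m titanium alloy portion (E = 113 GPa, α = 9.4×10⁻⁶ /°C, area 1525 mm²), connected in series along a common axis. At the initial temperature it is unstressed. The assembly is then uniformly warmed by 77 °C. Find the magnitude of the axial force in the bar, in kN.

P ≈ 154 kN (compressive)

If the supports were absent, the total length change would be Σ αᵢΔT Lᵢ = 18×10⁻⁶×77×370 + 9.4×10⁻⁶×77×725 = 1.038 mm.
The rigid supports impose zero overall length change; the single axial force P common to all segments must satisfy P Σ Lᵢ/(AᵢEᵢ) = δ_free.
The series flexibility is Σ Lᵢ/(AᵢEᵢ) = 370/(1450×100×10³) + 725/(1525×113×10³) = 6.759×10⁻⁶ mm/N.
P = 1.038 / 6.759×10⁻⁶ = 153500 N = 153.5 kN, compressive.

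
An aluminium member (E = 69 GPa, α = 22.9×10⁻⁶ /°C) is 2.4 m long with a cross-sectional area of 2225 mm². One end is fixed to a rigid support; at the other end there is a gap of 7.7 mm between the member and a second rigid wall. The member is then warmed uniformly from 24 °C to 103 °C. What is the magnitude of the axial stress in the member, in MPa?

If the wall were absent the member would grow by αΔT L = 22.9×10⁻⁶ × 79 × 2400 = 4.342 mm.
This is smaller than the 7.7 mm clearance, so the member expands freely without reaching the stop — the stress is zero.

σ ≈ 0 MPa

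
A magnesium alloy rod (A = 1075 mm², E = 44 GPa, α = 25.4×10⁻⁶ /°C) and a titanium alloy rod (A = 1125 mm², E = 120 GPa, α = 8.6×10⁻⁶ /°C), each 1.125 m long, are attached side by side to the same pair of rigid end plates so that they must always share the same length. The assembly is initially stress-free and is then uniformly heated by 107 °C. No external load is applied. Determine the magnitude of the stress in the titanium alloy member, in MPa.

σ ≈ 56 MPa (tensile)

Both members must finish at the same length. With the larger α, the magnesium alloy tends to over-expand; the plates restrain it, putting the magnesium alloy in compression and the titanium alloy in tension. With no external load the two internal forces are equal and opposite, magnitude P.
Setting the final lengths equal and cancelling L: (α₁ − α₂)ΔT = P/(A₁E₁) + P/(A₂E₂).
|α₁ − α₂|·ΔT = 16.8×10⁻⁶ × 107 = 0.001798.
1/(A₁E₁) + 1/(A₂E₂) = 1/(1075×44×10³) + 1/(1125×120×10³) = 2.855×10⁻⁸ N⁻¹.
P = 0.001798 / 2.855×10⁻⁸ = 62970 N = 62.97 kN.
σ_{titanium alloy} = P/A₂ = 62970/1125 = 55.97 MPa, tensile.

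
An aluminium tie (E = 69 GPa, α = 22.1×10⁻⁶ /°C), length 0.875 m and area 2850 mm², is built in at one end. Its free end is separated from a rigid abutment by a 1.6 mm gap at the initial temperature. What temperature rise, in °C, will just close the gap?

Contact occurs when the free expansion equals the gap: αΔT L = 1.6 mm.
ΔT = 1.6 / (22.1×10⁻⁶ × 875) = 82.74 °C.

ΔT ≈ 82.7 °C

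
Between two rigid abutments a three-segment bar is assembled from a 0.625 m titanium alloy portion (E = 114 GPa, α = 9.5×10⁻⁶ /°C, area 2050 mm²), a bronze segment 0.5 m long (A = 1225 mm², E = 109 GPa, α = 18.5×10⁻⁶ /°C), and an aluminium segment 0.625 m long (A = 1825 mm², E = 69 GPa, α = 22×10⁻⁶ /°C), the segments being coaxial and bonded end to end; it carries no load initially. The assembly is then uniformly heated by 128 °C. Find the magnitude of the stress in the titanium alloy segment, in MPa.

σ ≈ 159 MPa (compressive)

Free thermal expansion of the whole bar: Σ αᵢΔT Lᵢ = 9.5×10⁻⁶×128×625 + 18.5×10⁻⁶×128×500 + 22×10⁻⁶×128×625 = 3.704 mm.
The rigid supports impose zero overall length change; the single axial force P common to all segments must satisfy P Σ Lᵢ/(AᵢEᵢ) = δ_free.
The series flexibility is Σ Lᵢ/(AᵢEᵢ) = 625/(2050×114×10³) + 500/(1225×109×10³) + 625/(1825×69×10³) = 1.138×10⁻⁵ mm/N.
So P = 3.704 / 1.138×10⁻⁵ = 325.4 kN, compressive.
σ_{titanium alloy} = P / A = 325400 / 2050 = 158.7 MPa.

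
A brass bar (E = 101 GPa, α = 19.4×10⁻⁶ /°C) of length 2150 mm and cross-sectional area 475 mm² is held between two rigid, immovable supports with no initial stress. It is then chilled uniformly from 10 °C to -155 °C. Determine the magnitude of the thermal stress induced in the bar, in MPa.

With length fixed, the mechanical strain must cancel the thermal strain αΔT = 19.4×10⁻⁶ × 165 = 3201×10⁻⁶.
Hence σ = E·αΔT = 101×10³ × 3201×10⁻⁶ = 323.3 MPa, tensile.

σ ≈ 323 MPa (tensile)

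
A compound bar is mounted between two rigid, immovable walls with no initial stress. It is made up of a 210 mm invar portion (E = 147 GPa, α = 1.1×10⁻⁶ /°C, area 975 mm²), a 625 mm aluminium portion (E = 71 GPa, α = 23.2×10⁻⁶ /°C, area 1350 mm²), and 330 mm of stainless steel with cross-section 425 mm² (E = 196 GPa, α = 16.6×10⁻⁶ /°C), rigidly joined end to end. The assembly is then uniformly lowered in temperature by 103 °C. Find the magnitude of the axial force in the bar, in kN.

If the supports were absent, the total length change would be Σ αᵢΔT Lᵢ = 1.1×10⁻⁶×103×210 + 23.2×10⁻⁶×103×625 + 16.6×10⁻⁶×103×330 = 2.082 mm.
The rigid supports impose zero overall length change; the single axial force P common to all segments must satisfy P Σ Lᵢ/(AᵢEᵢ) = δ_free.
Σ Lᵢ/(AᵢEᵢ) = 210/(975×147×10³) + 625/(1350×71×10³) + 330/(425×196×10³) = 1.195×10⁻⁵ mm/N.
P = 2.082 / 1.195×10⁻⁵ = 174200 N = 174.2 kN, tensile.

P ≈ 174 kN (tensile)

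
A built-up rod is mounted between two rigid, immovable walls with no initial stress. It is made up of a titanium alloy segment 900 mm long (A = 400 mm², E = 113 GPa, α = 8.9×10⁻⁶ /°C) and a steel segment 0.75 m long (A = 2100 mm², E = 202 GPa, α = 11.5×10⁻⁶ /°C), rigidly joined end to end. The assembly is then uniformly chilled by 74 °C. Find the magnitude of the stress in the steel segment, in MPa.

With the walls removed the bar would change length by δ_free = Σ αᵢΔT Lᵢ = 8.9×10⁻⁶×74×900 + 11.5×10⁻⁶×74×750 = 1.231 mm.
The rigid supports impose zero overall length change; the single axial force P common to all segments must satisfy P Σ Lᵢ/(AᵢEᵢ) = δ_free.
Σ Lᵢ/(AᵢEᵢ) = 900/(400×113×10³) + 750/(2100×202×10³) = 2.168×10⁻⁵ mm/N.
Hence P = δ_free / Σ(L/AE) = 1.231/2.168×10⁻⁵ = 56.78 kN (tensile).
σ_{steel} = P / A = 56780 / 2100 = 27.04 MPa.

σ ≈ 27 MPa (tensile)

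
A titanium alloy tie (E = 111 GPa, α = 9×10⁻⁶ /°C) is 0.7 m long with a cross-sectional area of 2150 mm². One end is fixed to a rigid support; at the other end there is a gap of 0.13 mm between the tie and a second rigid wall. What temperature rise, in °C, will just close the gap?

Contact occurs when the free expansion equals the gap: αΔT L = 0.13 mm.
ΔT = 0.13 / (9×10⁻⁶ × 700) = 20.63 °C.

ΔT ≈ 20.6 °C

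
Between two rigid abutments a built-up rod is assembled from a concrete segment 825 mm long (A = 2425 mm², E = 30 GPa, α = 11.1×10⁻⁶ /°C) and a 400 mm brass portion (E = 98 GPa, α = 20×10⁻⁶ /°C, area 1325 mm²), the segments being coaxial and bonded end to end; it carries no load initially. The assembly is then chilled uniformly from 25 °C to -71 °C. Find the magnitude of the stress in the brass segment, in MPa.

Free thermal contraction of the whole bar: Σ αᵢΔT Lᵢ = 11.1×10⁻⁶×96×825 + 20×10⁻⁶×96×400 = 1.647 mm.
Since the ends are fixed, an axial force P builds up, equal in every segment, with P · Σ Lᵢ/(AᵢEᵢ) = δ_free.
The series flexibility is Σ Lᵢ/(AᵢEᵢ) = 825/(2425×30×10³) + 400/(1325×98×10³) = 1.442×10⁻⁵ mm/N.
Hence P = δ_free / Σ(L/AE) = 1.647/1.442×10⁻⁵ = 114.2 kN (tensile).
σ_{brass} = P / A = 114200 / 1325 = 86.2 MPa.

σ ≈ 86.2 MPa (tensile)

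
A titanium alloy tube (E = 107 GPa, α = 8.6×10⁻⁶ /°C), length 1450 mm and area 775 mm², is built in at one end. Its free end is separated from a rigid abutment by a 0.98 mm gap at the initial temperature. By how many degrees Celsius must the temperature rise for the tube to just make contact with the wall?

The gap closes when αΔT L = 0.98 mm, since the tube is still unstressed at that instant.
ΔT = 0.98 / (8.6×10⁻⁶ × 1450) = 78.59 °C.

ΔT ≈ 78.6 °C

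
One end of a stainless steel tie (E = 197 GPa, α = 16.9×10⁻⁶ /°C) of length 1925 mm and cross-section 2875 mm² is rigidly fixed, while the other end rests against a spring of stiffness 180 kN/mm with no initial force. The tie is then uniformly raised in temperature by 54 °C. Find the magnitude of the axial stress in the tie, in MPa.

σ ≈ 68.2 MPa (compressive)

Free thermal expansion: δ_free = αΔT L = 16.9×10⁻⁶ × 54 × 1925 = 1.757 mm.
With a force P in the spring, the elastic change of the tie is PL/(AE) and that of the spring is P/k; compatibility requires their sum to equal δ_free.
So P = δ_free / [L/(AE) + 1/k] = 1.757 / [ 1925/(2875×197×10³) + 1/(180×10³) ].
P = 1.757 / 8.954×10⁻⁶ = 196200 N.
σ = P/A = 196200/2875 = 68.24 MPa.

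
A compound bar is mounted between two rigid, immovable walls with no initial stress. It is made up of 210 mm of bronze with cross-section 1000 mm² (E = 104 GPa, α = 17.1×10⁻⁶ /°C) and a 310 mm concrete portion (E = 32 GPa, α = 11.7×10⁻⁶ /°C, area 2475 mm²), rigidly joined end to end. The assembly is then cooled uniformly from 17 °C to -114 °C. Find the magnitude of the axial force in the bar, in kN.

P ≈ 159 kN (tensile)

Free thermal contraction of the whole bar: Σ αᵢΔT Lᵢ = 17.1×10⁻⁶×131×210 + 11.7×10⁻⁶×131×310 = 0.9456 mm.
The walls prevent any net length change, so an axial force P (same in every segment) develops. Compatibility: P · Σ Lᵢ/(AᵢEᵢ) = δ_free.
The series flexibility is Σ Lᵢ/(AᵢEᵢ) = 210/(1000×104×10³) + 310/(2475×32×10³) = 5.933×10⁻⁶ mm/N.
P = 0.9456 / 5.933×10⁻⁶ = 159400 N = 159.4 kN, tensile.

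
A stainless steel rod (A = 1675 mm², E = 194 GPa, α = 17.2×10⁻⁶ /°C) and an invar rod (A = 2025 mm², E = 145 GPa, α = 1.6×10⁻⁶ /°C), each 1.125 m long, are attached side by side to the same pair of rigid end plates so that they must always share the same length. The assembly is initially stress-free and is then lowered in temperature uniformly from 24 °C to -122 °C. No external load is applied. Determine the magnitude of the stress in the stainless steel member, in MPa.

σ ≈ 210 MPa (tensile)

Equilibrium of a rigid end plate with no external load gives equal and opposite internal forces ±P in the two members. Since α_{stainless steel} > α_{invar}, cooling drives the stainless steel into tension and the invar into compression.
Equating the net (thermal + elastic) strains gives |α₁ − α₂|·ΔT = P·[1/(A₁E₁) + 1/(A₂E₂)].
|α₁ − α₂|·ΔT = 15.6×10⁻⁶ × 146 = 0.002278.
1/(A₁E₁) + 1/(A₂E₂) = 1/(1675×194×10³) + 1/(2025×145×10³) = 6.483×10⁻⁹ N⁻¹.
So P = 0.002278 / 6.483×10⁻⁹ = 351.3 kN.
σ_{stainless steel} = P/A₁ = 351300/1675 = 209.7 MPa, tensile.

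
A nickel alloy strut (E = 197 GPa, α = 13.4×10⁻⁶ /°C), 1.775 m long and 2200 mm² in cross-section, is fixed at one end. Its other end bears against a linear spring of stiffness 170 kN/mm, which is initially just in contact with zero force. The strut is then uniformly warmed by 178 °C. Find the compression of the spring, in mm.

δ ≈ 2.5 mm

Free thermal expansion: δ_free = αΔT L = 13.4×10⁻⁶ × 178 × 1775 = 4.234 mm.
With a force P in the spring, the elastic change of the strut is PL/(AE) and that of the spring is P/k; compatibility requires their sum to equal δ_free.
So P = δ_free / [L/(AE) + 1/k] = 4.234 / [ 1775/(2200×197×10³) + 1/(170×10³) ].
P = 4.234 / 9.978×10⁻⁶ = 424300 N.
Spring compression = P/k = 424300/(170×10³) = 2.496 mm.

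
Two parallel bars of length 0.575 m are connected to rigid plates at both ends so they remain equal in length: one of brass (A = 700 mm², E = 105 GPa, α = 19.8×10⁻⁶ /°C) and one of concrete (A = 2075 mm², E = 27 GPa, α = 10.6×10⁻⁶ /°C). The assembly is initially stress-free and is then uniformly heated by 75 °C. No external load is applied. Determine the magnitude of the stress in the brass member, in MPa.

σ ≈ 31.3 MPa (compressive)

The brass has the larger α, so on heating it would change length more than the concrete if both were free. The rigid plates force a common final length, so the brass is put into compression and the concrete into tension, with equal and opposite forces P (no external load).
Setting the final lengths equal and cancelling L: (α₁ − α₂)ΔT = P/(A₁E₁) + P/(A₂E₂).
|α₁ − α₂|·ΔT = 9.2×10⁻⁶ × 75 = 0.00069.
1/(A₁E₁) + 1/(A₂E₂) = 1/(700×105×10³) + 1/(2075×27×10³) = 3.145×10⁻⁸ N⁻¹.
So P = 0.00069 / 3.145×10⁻⁸ = 21.94 kN.
σ_{brass} = P/A₁ = 21940/700 = 31.34 MPa, compressive.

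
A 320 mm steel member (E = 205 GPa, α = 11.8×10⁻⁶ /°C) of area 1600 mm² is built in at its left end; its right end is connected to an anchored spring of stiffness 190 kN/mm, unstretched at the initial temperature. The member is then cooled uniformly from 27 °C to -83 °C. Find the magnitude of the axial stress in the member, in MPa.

The unrestrained thermal change is αΔT L = 11.8×10⁻⁶ × 110 × 320 = 0.4154 mm.
With a force P in the spring, the elastic change of the member is PL/(AE) and that of the spring is P/k; compatibility requires their sum to equal δ_free.
So P = δ_free / [L/(AE) + 1/k] = 0.4154 / [ 320/(1600×205×10³) + 1/(190×10³) ].
P = 0.4154 / 6.239×10⁻⁶ = 66580 N.
σ = P/A = 66580/1600 = 41.61 MPa.

σ ≈ 41.6 MPa (tensile)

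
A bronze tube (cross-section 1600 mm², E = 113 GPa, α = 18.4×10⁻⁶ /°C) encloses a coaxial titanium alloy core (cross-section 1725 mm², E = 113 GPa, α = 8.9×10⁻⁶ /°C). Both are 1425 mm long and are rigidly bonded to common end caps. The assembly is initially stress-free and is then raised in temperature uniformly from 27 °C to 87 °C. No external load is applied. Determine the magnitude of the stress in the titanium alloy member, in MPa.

Both members must finish at the same length. With the larger α, the bronze tends to over-expand; the plates restrain it, putting the bronze in compression and the titanium alloy in tension. With no external load the two internal forces are equal and opposite, magnitude P.
Equating the net (thermal + elastic) strains gives |α₁ − α₂|·ΔT = P·[1/(A₁E₁) + 1/(A₂E₂)].
|α₁ − α₂|·ΔT = 9.5×10⁻⁶ × 60 = 0.00057.
1/(A₁E₁) + 1/(A₂E₂) = 1/(1600×113×10³) + 1/(1725×113×10³) = 1.066×10⁻⁸ N⁻¹.
P = 0.00057 / 1.066×10⁻⁸ = 53470 N = 53.47 kN.
σ_{titanium alloy} = P/A₂ = 53470/1725 = 30.99 MPa, tensile.

σ ≈ 31 MPa (tensile)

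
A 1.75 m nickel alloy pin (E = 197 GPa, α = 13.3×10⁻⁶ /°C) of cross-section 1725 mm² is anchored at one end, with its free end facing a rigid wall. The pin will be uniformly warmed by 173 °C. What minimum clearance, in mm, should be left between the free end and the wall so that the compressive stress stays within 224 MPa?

g ≈ 2.04 mm

Free expansion if unrestrained: δ_free = αΔT L = 13.3×10⁻⁶ × 173 × 1750 = 4.027 mm.
A stress of 224 MPa corresponds to the wall pushing the pin back by σL/E = 224×1750/(197×10³) = 1.99 mm.
So the gap has to take up the difference, g_min = δ_free − σL/E = 4.027 − 1.99 = 2.037 mm.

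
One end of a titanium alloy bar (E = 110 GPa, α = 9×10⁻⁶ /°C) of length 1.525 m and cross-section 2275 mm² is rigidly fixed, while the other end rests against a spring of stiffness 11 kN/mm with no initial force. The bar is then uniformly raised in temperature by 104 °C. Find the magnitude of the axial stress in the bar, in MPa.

σ ≈ 6.47 MPa (compressive)

The unrestrained thermal change is αΔT L = 9×10⁻⁶ × 104 × 1525 = 1.427 mm.
Let P be the compressive force at the spring. The bar shortens elastically by PL/(AE) and the spring compresses by P/k; together these equal δ_free.
So P = δ_free / [L/(AE) + 1/k] = 1.427 / [ 1525/(2275×110×10³) + 1/(11×10³) ].
P = 1.427 / 9.7×10⁻⁵ = 14720 N.
σ = P/A = 14720/2275 = 6.468 MPa.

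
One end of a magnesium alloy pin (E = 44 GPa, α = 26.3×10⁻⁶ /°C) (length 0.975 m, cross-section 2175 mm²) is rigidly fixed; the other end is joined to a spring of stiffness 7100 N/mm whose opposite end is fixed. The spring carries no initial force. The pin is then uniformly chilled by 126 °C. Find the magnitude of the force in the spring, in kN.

P ≈ 21.4 kN

If the spring were absent the pin would shorten by αΔT L = 26.3×10⁻⁶ × 126 × 975 = 3.231 mm.
With a force P in the spring, the elastic change of the pin is PL/(AE) and that of the spring is P/k; compatibility requires their sum to equal δ_free.
So P = δ_free / [L/(AE) + 1/k] = 3.231 / [ 975/(2175×44×10³) + 1/(7100) ].
P = 3.231 / 0.000151 = 21390 N.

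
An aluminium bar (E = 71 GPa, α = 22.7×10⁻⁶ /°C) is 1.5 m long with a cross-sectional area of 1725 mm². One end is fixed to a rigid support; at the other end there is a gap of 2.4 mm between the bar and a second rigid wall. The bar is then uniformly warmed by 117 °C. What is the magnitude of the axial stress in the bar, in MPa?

Unrestrained expansion: δ_free = αΔT L = 22.7×10⁻⁶ × 117 × 1500 = 3.984 mm.
The gap closes (δ_free > 2.4 mm) and the wall then resists a further 3.984 − 2.4 = 1.584 mm of expansion.
So σ = E(δ_free − g)/L = 71×10³ × 1.584/1500 = 74.97 MPa.

σ ≈ 75 MPa (compressive)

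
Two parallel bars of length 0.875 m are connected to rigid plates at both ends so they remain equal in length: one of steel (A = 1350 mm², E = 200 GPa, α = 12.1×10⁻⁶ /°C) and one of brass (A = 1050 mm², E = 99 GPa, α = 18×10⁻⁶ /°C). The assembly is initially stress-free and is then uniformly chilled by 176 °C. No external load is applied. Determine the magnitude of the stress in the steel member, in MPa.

Both members must finish at the same length. With the larger α, the brass tends to over-contract; the plates restrain it, putting the brass in tension and the steel in compression. With no external load the two internal forces are equal and opposite, magnitude P.
Setting the final lengths equal and cancelling L: (α₁ − α₂)ΔT = P/(A₁E₁) + P/(A₂E₂).
|α₁ − α₂|·ΔT = 5.9×10⁻⁶ × 176 = 0.001038.
1/(A₁E₁) + 1/(A₂E₂) = 1/(1350×200×10³) + 1/(1050×99×10³) = 1.332×10⁻⁸ N⁻¹.
So P = 0.001038 / 1.332×10⁻⁸ = 77.94 kN.
σ_{steel} = P/A₁ = 77940/1350 = 57.73 MPa, compressive.

σ ≈ 57.7 MPa (compressive)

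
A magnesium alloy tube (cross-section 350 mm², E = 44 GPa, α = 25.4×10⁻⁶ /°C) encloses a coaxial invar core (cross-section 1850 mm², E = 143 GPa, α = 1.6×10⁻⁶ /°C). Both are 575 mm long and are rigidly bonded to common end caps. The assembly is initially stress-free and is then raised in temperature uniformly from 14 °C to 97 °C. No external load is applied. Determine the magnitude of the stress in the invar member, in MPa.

σ ≈ 15.5 MPa (tensile)

The magnesium alloy has the larger α, so on heating it would change length more than the invar if both were free. The rigid plates force a common final length, so the magnesium alloy is put into compression and the invar into tension, with equal and opposite forces P (no external load).
Setting the final lengths equal and cancelling L: (α₁ − α₂)ΔT = P/(A₁E₁) + P/(A₂E₂).
|α₁ − α₂|·ΔT = 23.8×10⁻⁶ × 83 = 0.001975.
1/(A₁E₁) + 1/(A₂E₂) = 1/(350×44×10³) + 1/(1850×143×10³) = 6.872×10⁻⁸ N⁻¹.
P = 0.001975 / 6.872×10⁻⁸ = 28750 N = 28.75 kN.
σ_{invar} = P/A₂ = 28750/1850 = 15.54 MPa, tensile.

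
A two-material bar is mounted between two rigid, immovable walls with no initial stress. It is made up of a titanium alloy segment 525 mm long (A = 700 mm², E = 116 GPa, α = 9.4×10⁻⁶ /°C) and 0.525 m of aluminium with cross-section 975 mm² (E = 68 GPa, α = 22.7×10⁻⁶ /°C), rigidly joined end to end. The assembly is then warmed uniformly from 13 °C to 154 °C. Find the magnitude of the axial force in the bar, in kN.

P ≈ 165 kN (compressive)

Free thermal expansion of the whole bar: Σ αᵢΔT Lᵢ = 9.4×10⁻⁶×141×525 + 22.7×10⁻⁶×141×525 = 2.376 mm.
The walls prevent any net length change, so an axial force P (same in every segment) develops. Compatibility: P · Σ Lᵢ/(AᵢEᵢ) = δ_free.
Σ Lᵢ/(AᵢEᵢ) = 525/(700×116×10³) + 525/(975×68×10³) = 1.438×10⁻⁵ mm/N.
So P = 2.376 / 1.438×10⁻⁵ = 165.2 kN, compressive.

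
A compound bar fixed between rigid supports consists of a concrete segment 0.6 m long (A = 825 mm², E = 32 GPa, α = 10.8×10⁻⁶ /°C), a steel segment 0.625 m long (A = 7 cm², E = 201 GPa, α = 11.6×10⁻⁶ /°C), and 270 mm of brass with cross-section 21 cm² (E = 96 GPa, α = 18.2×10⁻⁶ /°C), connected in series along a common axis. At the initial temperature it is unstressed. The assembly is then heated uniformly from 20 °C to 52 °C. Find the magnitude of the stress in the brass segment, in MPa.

σ ≈ 9.97 MPa (compressive)

With the walls removed the bar would change length by δ_free = Σ αᵢΔT Lᵢ = 10.8×10⁻⁶×32×600 + 11.6×10⁻⁶×32×625 + 18.2×10⁻⁶×32×270 = 0.5966 mm.
Since the ends are fixed, an axial force P builds up, equal in every segment, with P · Σ Lᵢ/(AᵢEᵢ) = δ_free.
The series flexibility is Σ Lᵢ/(AᵢEᵢ) = 600/(825×32×10³) + 625/(700×201×10³) + 270/(2100×96×10³) = 2.851×10⁻⁵ mm/N.
Hence P = δ_free / Σ(L/AE) = 0.5966/2.851×10⁻⁵ = 20.93 kN (compressive).
σ_{brass} = P / A = 20930 / 2100 = 9.965 MPa.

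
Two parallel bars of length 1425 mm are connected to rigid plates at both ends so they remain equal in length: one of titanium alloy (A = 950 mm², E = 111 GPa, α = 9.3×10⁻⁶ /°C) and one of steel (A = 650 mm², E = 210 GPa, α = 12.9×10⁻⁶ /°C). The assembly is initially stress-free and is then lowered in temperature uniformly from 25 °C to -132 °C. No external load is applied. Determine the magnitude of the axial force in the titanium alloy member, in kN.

P ≈ 33.6 kN (compressive in the titanium alloy)

Equilibrium of a rigid end plate with no external load gives equal and opposite internal forces ±P in the two members. Since α_{steel} > α_{titanium alloy}, cooling drives the steel into tension and the titanium alloy into compression.
Compatibility of the two members (thermal + elastic change equal): (α₁ − α₂)ΔT = P·[1/(A₁E₁) + 1/(A₂E₂)].
|α₁ − α₂|·ΔT = 3.6×10⁻⁶ × 157 = 0.0005652.
1/(A₁E₁) + 1/(A₂E₂) = 1/(950×111×10³) + 1/(650×210×10³) = 1.681×10⁻⁸ N⁻¹.
P = 0.0005652 / 1.681×10⁻⁸ = 33620 N = 33.62 kN.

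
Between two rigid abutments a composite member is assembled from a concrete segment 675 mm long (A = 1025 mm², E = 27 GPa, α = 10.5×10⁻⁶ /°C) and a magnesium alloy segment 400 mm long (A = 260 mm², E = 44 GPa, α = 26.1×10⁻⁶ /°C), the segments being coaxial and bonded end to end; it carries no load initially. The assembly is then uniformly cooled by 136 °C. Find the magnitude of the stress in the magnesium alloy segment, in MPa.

σ ≈ 154 MPa (tensile)

With the walls removed the bar would change length by δ_free = Σ αᵢΔT Lᵢ = 10.5×10⁻⁶×136×675 + 26.1×10⁻⁶×136×400 = 2.384 mm.
The rigid supports impose zero overall length change; the single axial force P common to all segments must satisfy P Σ Lᵢ/(AᵢEᵢ) = δ_free.
The series flexibility is Σ Lᵢ/(AᵢEᵢ) = 675/(1025×27×10³) + 400/(260×44×10³) = 5.936×10⁻⁵ mm/N.
P = 2.384 / 5.936×10⁻⁵ = 40160 N = 40.16 kN, tensile.
σ_{magnesium alloy} = P / A = 40160 / 260 = 154.5 MPa.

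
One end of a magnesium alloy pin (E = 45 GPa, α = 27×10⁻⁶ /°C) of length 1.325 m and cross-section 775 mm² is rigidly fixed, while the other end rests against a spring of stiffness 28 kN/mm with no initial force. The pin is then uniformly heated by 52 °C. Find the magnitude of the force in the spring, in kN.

P ≈ 25.2 kN

If the spring were absent the pin would lengthen by αΔT L = 27×10⁻⁶ × 52 × 1325 = 1.86 mm.
Let P be the compressive force at the spring. The pin shortens elastically by PL/(AE) and the spring compresses by P/k; together these equal δ_free.
P [ L/(AE) + 1/k ] = δ_free → P [ 1325/(775×45×10³) + 1/(28×10³) ] = 1.86.
P = 1.86 / 7.371×10⁻⁵ = 25240 N.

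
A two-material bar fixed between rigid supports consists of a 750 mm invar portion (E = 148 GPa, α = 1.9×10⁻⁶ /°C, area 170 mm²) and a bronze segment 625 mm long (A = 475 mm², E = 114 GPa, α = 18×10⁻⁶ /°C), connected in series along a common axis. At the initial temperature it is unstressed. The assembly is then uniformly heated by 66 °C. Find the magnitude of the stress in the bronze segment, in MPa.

With the walls removed the bar would change length by δ_free = Σ αᵢΔT Lᵢ = 1.9×10⁻⁶×66×750 + 18×10⁻⁶×66×625 = 0.8366 mm.
The rigid supports impose zero overall length change; the single axial force P common to all segments must satisfy P Σ Lᵢ/(AᵢEᵢ) = δ_free.
Σ Lᵢ/(AᵢEᵢ) = 750/(170×148×10³) + 625/(475×114×10³) = 4.135×10⁻⁵ mm/N.
Hence P = δ_free / Σ(L/AE) = 0.8366/4.135×10⁻⁵ = 20.23 kN (compressive).
σ_{bronze} = P / A = 20230 / 475 = 42.59 MPa.

σ ≈ 42.6 MPa (compressive)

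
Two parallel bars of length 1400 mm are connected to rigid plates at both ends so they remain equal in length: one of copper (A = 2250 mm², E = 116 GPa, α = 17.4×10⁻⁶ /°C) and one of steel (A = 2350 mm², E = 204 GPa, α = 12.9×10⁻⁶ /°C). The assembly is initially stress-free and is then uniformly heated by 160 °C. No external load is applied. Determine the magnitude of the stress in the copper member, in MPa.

σ ≈ 54.1 MPa (compressive)

The copper has the larger α, so on heating it would change length more than the steel if both were free. The rigid plates force a common final length, so the copper is put into compression and the steel into tension, with equal and opposite forces P (no external load).
Equating the net (thermal + elastic) strains gives |α₁ − α₂|·ΔT = P·[1/(A₁E₁) + 1/(A₂E₂)].
|α₁ − α₂|·ΔT = 4.5×10⁻⁶ × 160 = 0.00072.
1/(A₁E₁) + 1/(A₂E₂) = 1/(2250×116×10³) + 1/(2350×204×10³) = 5.917×10⁻⁹ N⁻¹.
P = 0.00072 / 5.917×10⁻⁹ = 121700 N = 121.7 kN.
σ_{copper} = P/A₁ = 121700/2250 = 54.08 MPa, compressive.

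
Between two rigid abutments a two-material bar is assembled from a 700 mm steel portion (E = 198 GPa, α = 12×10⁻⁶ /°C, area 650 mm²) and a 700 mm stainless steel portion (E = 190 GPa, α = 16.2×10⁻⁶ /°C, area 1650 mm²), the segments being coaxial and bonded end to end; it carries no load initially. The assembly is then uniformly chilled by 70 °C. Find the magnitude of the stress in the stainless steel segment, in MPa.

σ ≈ 109 MPa (tensile)

If the supports were absent, the total length change would be Σ αᵢΔT Lᵢ = 12×10⁻⁶×70×700 + 16.2×10⁻⁶×70×700 = 1.382 mm.
Since the ends are fixed, an axial force P builds up, equal in every segment, with P · Σ Lᵢ/(AᵢEᵢ) = δ_free.
The series flexibility is Σ Lᵢ/(AᵢEᵢ) = 700/(650×198×10³) + 700/(1650×190×10³) = 7.672×10⁻⁶ mm/N.
So P = 1.382 / 7.672×10⁻⁶ = 180.1 kN, tensile.
σ_{stainless steel} = P / A = 180100 / 1650 = 109.2 MPa.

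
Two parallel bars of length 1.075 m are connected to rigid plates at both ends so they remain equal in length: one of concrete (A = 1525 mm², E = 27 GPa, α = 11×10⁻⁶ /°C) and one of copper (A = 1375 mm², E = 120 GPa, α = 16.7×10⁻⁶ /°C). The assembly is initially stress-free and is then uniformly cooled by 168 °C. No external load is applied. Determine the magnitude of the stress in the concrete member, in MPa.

The copper has the larger α, so on cooling it would change length more than the concrete if both were free. The rigid plates force a common final length, so the copper is put into tension and the concrete into compression, with equal and opposite forces P (no external load).
Compatibility of the two members (thermal + elastic change equal): (α₁ − α₂)ΔT = P·[1/(A₁E₁) + 1/(A₂E₂)].
|α₁ − α₂|·ΔT = 5.7×10⁻⁶ × 168 = 0.0009576.
1/(A₁E₁) + 1/(A₂E₂) = 1/(1525×27×10³) + 1/(1375×120×10³) = 3.035×10⁻⁸ N⁻¹.
So P = 0.0009576 / 3.035×10⁻⁸ = 31.55 kN.
σ_{concrete} = P/A₁ = 31550/1525 = 20.69 MPa, compressive.

σ ≈ 20.7 MPa (compressive)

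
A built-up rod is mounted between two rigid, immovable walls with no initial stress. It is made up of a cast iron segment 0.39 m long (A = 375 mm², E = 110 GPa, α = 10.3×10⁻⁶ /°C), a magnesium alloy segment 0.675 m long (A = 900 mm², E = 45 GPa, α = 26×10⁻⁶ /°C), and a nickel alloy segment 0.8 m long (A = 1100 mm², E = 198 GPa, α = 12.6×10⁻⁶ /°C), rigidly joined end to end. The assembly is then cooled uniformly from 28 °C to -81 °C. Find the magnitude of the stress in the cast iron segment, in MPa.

Free thermal contraction of the whole bar: Σ αᵢΔT Lᵢ = 10.3×10⁻⁶×109×390 + 26×10⁻⁶×109×675 + 12.6×10⁻⁶×109×800 = 3.45 mm.
The rigid supports impose zero overall length change; the single axial force P common to all segments must satisfy P Σ Lᵢ/(AᵢEᵢ) = δ_free.
Σ Lᵢ/(AᵢEᵢ) = 390/(375×110×10³) + 675/(900×45×10³) + 800/(1100×198×10³) = 2.979×10⁻⁵ mm/N.
P = 3.45 / 2.979×10⁻⁵ = 115800 N = 115.8 kN, tensile.
σ_{cast iron} = P / A = 115800 / 375 = 308.7 MPa.

σ ≈ 309 MPa (tensile)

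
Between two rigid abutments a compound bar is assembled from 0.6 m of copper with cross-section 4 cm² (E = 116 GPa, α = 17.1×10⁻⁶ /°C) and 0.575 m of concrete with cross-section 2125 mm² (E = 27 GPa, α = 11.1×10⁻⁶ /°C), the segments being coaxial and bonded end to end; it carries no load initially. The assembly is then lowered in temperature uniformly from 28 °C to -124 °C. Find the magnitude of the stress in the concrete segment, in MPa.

If the supports were absent, the total length change would be Σ αᵢΔT Lᵢ = 17.1×10⁻⁶×152×600 + 11.1×10⁻⁶×152×575 = 2.53 mm.
The walls prevent any net length change, so an axial force P (same in every segment) develops. Compatibility: P · Σ Lᵢ/(AᵢEᵢ) = δ_free.
Σ Lᵢ/(AᵢEᵢ) = 600/(400×116×10³) + 575/(2125×27×10³) = 2.295×10⁻⁵ mm/N.
So P = 2.53 / 2.295×10⁻⁵ = 110.2 kN, tensile.
σ_{concrete} = P / A = 110200 / 2125 = 51.86 MPa.

σ ≈ 51.9 MPa (tensile)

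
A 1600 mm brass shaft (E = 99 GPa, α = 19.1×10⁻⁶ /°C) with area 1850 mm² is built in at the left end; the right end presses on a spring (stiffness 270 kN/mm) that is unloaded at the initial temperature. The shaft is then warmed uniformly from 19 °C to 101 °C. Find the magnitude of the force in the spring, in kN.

If the spring were absent the shaft would lengthen by αΔT L = 19.1×10⁻⁶ × 82 × 1600 = 2.506 mm.
Let P be the compressive force at the spring. The shaft shortens elastically by PL/(AE) and the spring compresses by P/k; together these equal δ_free.
P [ L/(AE) + 1/k ] = δ_free → P [ 1600/(1850×99×10³) + 1/(270×10³) ] = 2.506.
P = 2.506 / 1.244×10⁻⁵ = 201400 N.

P ≈ 201 kN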